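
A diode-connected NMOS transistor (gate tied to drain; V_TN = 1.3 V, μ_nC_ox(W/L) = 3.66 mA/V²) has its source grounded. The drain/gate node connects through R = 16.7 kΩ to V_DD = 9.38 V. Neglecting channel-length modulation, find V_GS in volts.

With gate tied to drain, V_GS = V_DS ≥ V_GS − V_TN, so the device is in saturation.
KCL at the drain: ½ k_n (V_GS − V_TN)² = (V_DD − V_GS)/R.
Let x = V_GS − 1.3. Then 30.6 x² + x − 8.08 = 0, giving x = 0.498 V (positive root), so V_GS = 1.8 V.
I_D = (V_DD − V_GS)/R = (9.38 − 1.8) / 16.7 = 0.454 mA.

V_GS = 1.80 V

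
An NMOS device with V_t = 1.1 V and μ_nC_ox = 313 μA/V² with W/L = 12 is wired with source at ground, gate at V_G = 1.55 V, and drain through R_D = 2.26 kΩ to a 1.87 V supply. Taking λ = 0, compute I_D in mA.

V_GS = V_G = 1.55 V, so V_ov = 1.55 − 1.1 = 0.45 V.
k_n = μ_nC_ox · (W/L) = 3.756 mA/V².
Assume saturation: I_D = ½ k_n V_ov² = 0.5 × 3.756 × 0.45² = 0.38 mA, giving V_DS = V_DD − I_D R_D = 1.87 − 0.38 × 2.26 = 1.01 V.
V_DS = 1.01 V ≥ V_ov = 0.45 V, confirming saturation.

I_D = 0.380 mA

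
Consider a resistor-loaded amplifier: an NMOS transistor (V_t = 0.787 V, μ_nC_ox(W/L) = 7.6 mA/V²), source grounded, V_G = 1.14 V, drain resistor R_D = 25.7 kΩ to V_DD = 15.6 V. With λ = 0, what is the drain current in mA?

I_D = 0.474 mA

V_GS = V_G = 1.14 V, so V_ov = 1.14 − 0.787 = 0.353 V.
Assume saturation: I_D = ½ k_n V_ov² = 0.5 × 7.6 × 0.353² = 0.474 mA, giving V_DS = V_DD − I_D R_D = 15.6 − 0.474 × 25.7 = 3.43 V.
V_DS = 3.43 V ≥ V_ov = 0.353 V, confirming saturation.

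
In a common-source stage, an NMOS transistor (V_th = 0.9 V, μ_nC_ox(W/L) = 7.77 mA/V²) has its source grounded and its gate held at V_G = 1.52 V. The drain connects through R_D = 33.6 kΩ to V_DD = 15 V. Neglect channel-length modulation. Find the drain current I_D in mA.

I_D = 0.443 mA

V_GS = V_G = 1.52 V, so V_ov = 1.52 − 0.9 = 0.62 V.
Assume saturation: I_D = ½ k_n V_ov² = 0.5 × 7.77 × 0.62² = 1.49 mA, giving V_DS = V_DD − I_D R_D = 15 − 1.49 × 33.6 = -35.2 V.
But -35.2 V < V_ov = 0.62 V, so the device is actually in triode.
In triode I_D = k_n[V_ov V_DS − ½ V_DS²] and I_D = (V_DD − V_DS)/R_D. Equating: 131 V_DS² − 162.9 V_DS + 15 = 0, giving V_DS = 0.1 V (the root below V_ov).
I_D = (15 − 0.1) / 33.6 = 0.443 mA.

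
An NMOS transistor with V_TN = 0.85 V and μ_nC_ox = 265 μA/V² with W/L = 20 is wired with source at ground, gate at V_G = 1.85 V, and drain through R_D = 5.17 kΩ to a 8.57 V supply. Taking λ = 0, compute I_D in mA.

I_D = 1.59 mA

V_GS = V_G = 1.85 V, so V_ov = 1.85 − 0.85 = 1 V.
k_n = μ_nC_ox · (W/L) = 5.3 mA/V².
Assume saturation: I_D = ½ k_n V_ov² = 0.5 × 5.3 × 1² = 2.65 mA, giving V_DS = V_DD − I_D R_D = 8.57 − 2.65 × 5.17 = -5.13 V.
But -5.13 V < V_ov = 1 V, so the device is actually in triode.
In triode I_D = k_n[V_ov V_DS − ½ V_DS²] and I_D = (V_DD − V_DS)/R_D. Equating: 13.7 V_DS² − 28.4 V_DS + 8.57 = 0, giving V_DS = 0.367 V (the root below V_ov).
I_D = (8.57 − 0.367) / 5.17 = 1.59 mA.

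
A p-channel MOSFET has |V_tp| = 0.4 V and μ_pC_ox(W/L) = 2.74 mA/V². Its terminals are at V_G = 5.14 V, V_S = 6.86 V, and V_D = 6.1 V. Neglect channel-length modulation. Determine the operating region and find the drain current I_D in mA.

V_SG = V_S − V_G = 6.86 − 5.14 = 1.72 V; V_SD = V_S − V_D = 6.86 − 6.1 = 0.76 V.
V_ov = V_SG − |V_tp| = 1.72 − 0.4 = 1.32 V.
Since V_SD = 0.76 V < V_ov = 1.32 V, the device is in the triode region.
I_D = k_p [V_ov · V_SD − ½ V_SD²] = 2.74 × [1.32 × 0.76 − 0.5 × 0.76²] = 1.96 mA.

Triode; I_D = 1.96 mA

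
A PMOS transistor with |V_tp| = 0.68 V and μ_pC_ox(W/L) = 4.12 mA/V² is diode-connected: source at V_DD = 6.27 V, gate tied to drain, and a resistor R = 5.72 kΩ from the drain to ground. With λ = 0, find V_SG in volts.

With gate tied to drain, V_SG = V_SD ≥ V_SG − |V_tp|, so the device is in saturation.
KCL at the drain: ½ k_p (V_SG − |V_tp|)² = (V_DD − V_SG)/R.
Let x = V_SG − 0.68. Then 11.8 x² + x − 5.59 = 0, giving x = 0.648 V (positive root), so V_SG = 1.33 V.
I_D = (V_DD − V_SG)/R = (6.27 − 1.33) / 5.72 = 0.864 mA.

V_SG = 1.33 V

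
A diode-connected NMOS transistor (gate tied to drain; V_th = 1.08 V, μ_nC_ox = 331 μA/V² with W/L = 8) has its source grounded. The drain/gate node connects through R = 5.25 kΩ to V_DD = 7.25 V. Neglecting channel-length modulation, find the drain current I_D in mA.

With gate tied to drain, V_GS = V_DS ≥ V_GS − V_th, so the device is in saturation.
k_n = μ_nC_ox · (W/L) = 2.648 mA/V².
KCL at the drain: ½ k_n (V_GS − V_th)² = (V_DD − V_GS)/R.
Let x = V_GS − 1.08. Then 6.95 x² + x − 6.17 = 0, giving x = 0.873 V (positive root), so V_GS = 1.95 V.
I_D = (V_DD − V_GS)/R = (7.25 − 1.95) / 5.25 = 1.01 mA.

I_D = 1.01 mA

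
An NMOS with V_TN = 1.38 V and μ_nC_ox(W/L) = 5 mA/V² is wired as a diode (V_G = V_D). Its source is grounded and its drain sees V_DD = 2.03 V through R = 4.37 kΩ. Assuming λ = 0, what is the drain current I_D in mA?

With gate tied to drain, V_GS = V_DS ≥ V_GS − V_TN, so the device is in saturation.
KCL at the drain: ½ k_n (V_GS − V_TN)² = (V_DD − V_GS)/R.
Let x = V_GS − 1.38. Then 10.9 x² + x − 0.65 = 0, giving x = 0.202 V (positive root), so V_GS = 1.58 V.
I_D = (V_DD − V_GS)/R = (2.03 − 1.58) / 4.37 = 0.102 mA.

I_D = 0.102 mA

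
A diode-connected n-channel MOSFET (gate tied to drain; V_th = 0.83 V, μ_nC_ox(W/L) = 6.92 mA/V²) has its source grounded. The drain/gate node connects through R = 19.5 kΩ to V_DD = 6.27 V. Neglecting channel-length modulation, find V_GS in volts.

With gate tied to drain, V_GS = V_DS ≥ V_GS − V_th, so the device is in saturation.
KCL at the drain: ½ k_n (V_GS − V_th)² = (V_DD − V_GS)/R.
Let x = V_GS − 0.83. Then 67.5 x² + x − 5.44 = 0, giving x = 0.277 V (positive root), so V_GS = 1.11 V.
I_D = (V_DD − V_GS)/R = (6.27 − 1.11) / 19.5 = 0.265 mA.

V_GS = 1.11 V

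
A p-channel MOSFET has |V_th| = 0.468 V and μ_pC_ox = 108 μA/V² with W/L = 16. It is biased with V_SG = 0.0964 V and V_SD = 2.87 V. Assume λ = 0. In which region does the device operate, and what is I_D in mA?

V_SG = 0.0964 V < |V_th| = 0.468 V, so the transistor is in cutoff.

Cutoff; I_D = 0 mA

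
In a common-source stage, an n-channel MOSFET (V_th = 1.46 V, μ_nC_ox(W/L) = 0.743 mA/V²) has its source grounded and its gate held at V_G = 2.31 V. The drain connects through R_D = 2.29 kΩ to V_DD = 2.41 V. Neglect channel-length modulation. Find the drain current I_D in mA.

V_GS = V_G = 2.31 V, so V_ov = 2.31 − 1.46 = 0.85 V.
Assume saturation: I_D = ½ k_n V_ov² = 0.5 × 0.743 × 0.85² = 0.268 mA, giving V_DS = V_DD − I_D R_D = 2.41 − 0.268 × 2.29 = 1.8 V.
V_DS = 1.8 V ≥ V_ov = 0.85 V, confirming saturation.

I_D = 0.268 mA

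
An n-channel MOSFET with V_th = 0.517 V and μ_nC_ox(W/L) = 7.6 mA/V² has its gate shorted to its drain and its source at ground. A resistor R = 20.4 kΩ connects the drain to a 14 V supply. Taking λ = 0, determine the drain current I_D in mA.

With gate tied to drain, V_GS = V_DS ≥ V_GS − V_th, so the device is in saturation.
KCL at the drain: ½ k_n (V_GS − V_th)² = (V_DD − V_GS)/R.
Let x = V_GS − 0.517. Then 77.5 x² + x − 13.48 = 0, giving x = 0.411 V (positive root), so V_GS = 0.928 V.
I_D = (V_DD − V_GS)/R = (14 − 0.928) / 20.4 = 0.641 mA.

I_D = 0.641 mA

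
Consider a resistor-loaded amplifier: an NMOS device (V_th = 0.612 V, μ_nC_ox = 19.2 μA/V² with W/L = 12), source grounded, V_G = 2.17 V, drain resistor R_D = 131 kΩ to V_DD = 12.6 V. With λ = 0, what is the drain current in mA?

I_D = 0.0940 mA

V_GS = V_G = 2.17 V, so V_ov = 2.17 − 0.612 = 1.56 V.
k_n = μ_nC_ox · (W/L) = 0.2304 mA/V².
Assume saturation: I_D = ½ k_n V_ov² = 0.5 × 0.2304 × 1.56² = 0.28 mA, giving V_DS = V_DD − I_D R_D = 12.6 − 0.28 × 131 = -24 V.
But -24 V < V_ov = 1.56 V, so the device is actually in triode.
In triode I_D = k_n[V_ov V_DS − ½ V_DS²] and I_D = (V_DD − V_DS)/R_D. Equating: 15.1 V_DS² − 48.02 V_DS + 12.6 = 0, giving V_DS = 0.289 V (the root below V_ov).
I_D = (12.6 − 0.289) / 131 = 0.094 mA.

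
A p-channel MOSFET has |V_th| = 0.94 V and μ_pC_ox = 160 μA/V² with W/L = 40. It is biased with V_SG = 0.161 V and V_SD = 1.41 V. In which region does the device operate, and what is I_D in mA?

V_SG = 0.161 V < |V_th| = 0.94 V, so the transistor is in cutoff.

Cutoff; I_D = 0 mA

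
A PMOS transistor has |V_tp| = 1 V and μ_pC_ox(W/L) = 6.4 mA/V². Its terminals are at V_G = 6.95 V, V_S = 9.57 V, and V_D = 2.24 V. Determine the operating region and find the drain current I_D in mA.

V_SG = V_S − V_G = 9.57 − 6.95 = 2.62 V; V_SD = V_S − V_D = 9.57 − 2.24 = 7.33 V.
V_ov = V_SG − |V_tp| = 2.62 − 1 = 1.62 V.
Since V_SD = 7.33 V ≥ V_ov = 1.62 V, the device is in saturation.
I_D = ½ k_p V_ov² = 0.5 × 6.4 × 1.62² = 8.4 mA.

Saturation; I_D = 8.40 mA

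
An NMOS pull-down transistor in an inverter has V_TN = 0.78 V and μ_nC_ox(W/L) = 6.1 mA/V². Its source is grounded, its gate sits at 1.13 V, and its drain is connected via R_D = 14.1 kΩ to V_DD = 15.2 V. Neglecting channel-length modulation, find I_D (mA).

V_GS = V_G = 1.13 V, so V_ov = 1.13 − 0.78 = 0.35 V.
Assume saturation: I_D = ½ k_n V_ov² = 0.5 × 6.1 × 0.35² = 0.374 mA, giving V_DS = V_DD − I_D R_D = 15.2 − 0.374 × 14.1 = 9.93 V.
V_DS = 9.93 V ≥ V_ov = 0.35 V, confirming saturation.

I_D = 0.374 mA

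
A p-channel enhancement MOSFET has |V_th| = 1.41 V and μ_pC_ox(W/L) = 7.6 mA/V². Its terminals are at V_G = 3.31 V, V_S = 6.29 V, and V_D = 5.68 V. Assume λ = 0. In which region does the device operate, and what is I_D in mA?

Triode; I_D = 5.86 mA

V_SG = V_S − V_G = 6.29 − 3.31 = 2.98 V; V_SD = V_S − V_D = 6.29 − 5.68 = 0.61 V.
V_ov = V_SG − |V_th| = 2.98 − 1.41 = 1.57 V.
Since V_SD = 0.61 V < V_ov = 1.57 V, the device is in the triode region.
I_D = k_p [V_ov · V_SD − ½ V_SD²] = 7.6 × [1.57 × 0.61 − 0.5 × 0.61²] = 5.86 mA.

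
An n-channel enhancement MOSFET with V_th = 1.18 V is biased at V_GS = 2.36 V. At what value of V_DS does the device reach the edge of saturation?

The boundary between triode and saturation is V_DS = V_GS − V_th = V_ov.
V_ov = 2.36 − 1.18 = 1.18 V.

V_DS,sat = 1.18 V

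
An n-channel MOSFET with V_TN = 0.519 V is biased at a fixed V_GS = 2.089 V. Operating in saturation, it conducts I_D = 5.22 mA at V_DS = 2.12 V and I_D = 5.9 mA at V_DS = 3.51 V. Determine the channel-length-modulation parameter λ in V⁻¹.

λ = 0.117 V⁻¹

With V_GS fixed, I_D ∝ (1 + λ V_DS) in saturation, so I_D2/I_D1 = (1 + λ V_DS2)/(1 + λ V_DS1).
5.9/5.22 = 1.13 = (1 + 3.51 λ)/(1 + 2.12 λ).
Solving: λ (I_D1 V_DS2 − I_D2 V_DS1) = I_D2 − I_D1, so λ = (5.9 − 5.22) / (5.22 × 3.51 − 5.9 × 2.12) = 0.68 / 5.81 = 0.117 V⁻¹.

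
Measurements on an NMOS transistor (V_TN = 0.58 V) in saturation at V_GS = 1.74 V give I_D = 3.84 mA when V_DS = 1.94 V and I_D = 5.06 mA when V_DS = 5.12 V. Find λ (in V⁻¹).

With V_GS fixed, I_D ∝ (1 + λ V_DS) in saturation, so I_D2/I_D1 = (1 + λ V_DS2)/(1 + λ V_DS1).
5.06/3.84 = 1.318 = (1 + 5.12 λ)/(1 + 1.94 λ).
Solving: λ (I_D1 V_DS2 − I_D2 V_DS1) = I_D2 − I_D1, so λ = (5.06 − 3.84) / (3.84 × 5.12 − 5.06 × 1.94) = 1.22 / 9.84 = 0.124 V⁻¹.

λ = 0.124 V⁻¹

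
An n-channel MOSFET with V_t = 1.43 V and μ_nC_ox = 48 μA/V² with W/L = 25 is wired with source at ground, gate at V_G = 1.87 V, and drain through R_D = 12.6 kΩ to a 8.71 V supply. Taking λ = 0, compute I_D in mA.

I_D = 0.116 mA

V_GS = V_G = 1.87 V, so V_ov = 1.87 − 1.43 = 0.44 V.
k_n = μ_nC_ox · (W/L) = 1.2 mA/V².
Assume saturation: I_D = ½ k_n V_ov² = 0.5 × 1.2 × 0.44² = 0.116 mA, giving V_DS = V_DD − I_D R_D = 8.71 − 0.116 × 12.6 = 7.25 V.
V_DS = 7.25 V ≥ V_ov = 0.44 V, confirming saturation.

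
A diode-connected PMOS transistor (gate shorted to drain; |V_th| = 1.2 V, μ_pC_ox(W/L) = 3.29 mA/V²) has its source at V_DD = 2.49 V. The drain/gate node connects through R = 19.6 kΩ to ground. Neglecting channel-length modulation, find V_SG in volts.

V_SG = 1.39 V

With gate tied to drain, V_SG = V_SD ≥ V_SG − |V_th|, so the device is in saturation.
KCL at the drain: ½ k_p (V_SG − |V_th|)² = (V_DD − V_SG)/R.
Let x = V_SG − 1.2. Then 32.2 x² + x − 1.29 = 0, giving x = 0.185 V (positive root), so V_SG = 1.39 V.
I_D = (V_DD − V_SG)/R = (2.49 − 1.39) / 19.6 = 0.0564 mA.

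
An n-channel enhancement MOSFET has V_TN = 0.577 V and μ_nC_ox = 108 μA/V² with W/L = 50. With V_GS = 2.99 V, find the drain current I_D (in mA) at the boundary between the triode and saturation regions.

I_D = 15.7 mA

At the boundary V_DS = V_ov = V_GS − V_TN = 2.99 − 0.577 = 2.41 V.
k_n = μ_nC_ox · (W/L) = 5.4 mA/V².
I_D = ½ k_n V_ov² = 0.5 × 5.4 × 2.41² = 15.7 mA.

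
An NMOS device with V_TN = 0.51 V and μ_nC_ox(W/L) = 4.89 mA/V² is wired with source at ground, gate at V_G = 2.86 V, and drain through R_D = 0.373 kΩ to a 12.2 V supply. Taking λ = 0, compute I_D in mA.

I_D = 13.5 mA

V_GS = V_G = 2.86 V, so V_ov = 2.86 − 0.51 = 2.35 V.
Assume saturation: I_D = ½ k_n V_ov² = 0.5 × 4.89 × 2.35² = 13.5 mA, giving V_DS = V_DD − I_D R_D = 12.2 − 13.5 × 0.373 = 7.16 V.
V_DS = 7.16 V ≥ V_ov = 2.35 V, confirming saturation.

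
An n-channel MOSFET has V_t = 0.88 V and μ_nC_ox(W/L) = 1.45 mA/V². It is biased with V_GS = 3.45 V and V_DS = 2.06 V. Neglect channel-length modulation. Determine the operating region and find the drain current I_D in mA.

Triode; I_D = 4.60 mA

V_ov = V_GS − V_t = 3.45 − 0.88 = 2.57 V.
Since V_DS = 2.06 V < V_ov = 2.57 V, the device is in the triode region.
I_D = k_n [V_ov · V_DS − ½ V_DS²] = 1.45 × [2.57 × 2.06 − 0.5 × 2.06²] = 4.6 mA.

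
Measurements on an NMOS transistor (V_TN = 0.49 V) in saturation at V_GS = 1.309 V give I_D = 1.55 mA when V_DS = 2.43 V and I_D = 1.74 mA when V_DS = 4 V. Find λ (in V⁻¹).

λ = 0.0964 V⁻¹

With V_GS fixed, I_D ∝ (1 + λ V_DS) in saturation, so I_D2/I_D1 = (1 + λ V_DS2)/(1 + λ V_DS1).
1.74/1.55 = 1.123 = (1 + 4 λ)/(1 + 2.43 λ).
Solving: λ (I_D1 V_DS2 − I_D2 V_DS1) = I_D2 − I_D1, so λ = (1.74 − 1.55) / (1.55 × 4 − 1.74 × 2.43) = 0.19 / 1.97 = 0.0964 V⁻¹.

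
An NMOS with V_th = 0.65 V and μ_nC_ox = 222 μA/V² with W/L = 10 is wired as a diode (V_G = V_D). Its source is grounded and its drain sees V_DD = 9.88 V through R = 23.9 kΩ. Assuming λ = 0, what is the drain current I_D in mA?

I_D = 0.362 mA

With gate tied to drain, V_GS = V_DS ≥ V_GS − V_th, so the device is in saturation.
k_n = μ_nC_ox · (W/L) = 2.22 mA/V².
KCL at the drain: ½ k_n (V_GS − V_th)² = (V_DD − V_GS)/R.
Let x = V_GS − 0.65. Then 26.5 x² + x − 9.23 = 0, giving x = 0.571 V (positive root), so V_GS = 1.22 V.
I_D = (V_DD − V_GS)/R = (9.88 − 1.22) / 23.9 = 0.362 mA.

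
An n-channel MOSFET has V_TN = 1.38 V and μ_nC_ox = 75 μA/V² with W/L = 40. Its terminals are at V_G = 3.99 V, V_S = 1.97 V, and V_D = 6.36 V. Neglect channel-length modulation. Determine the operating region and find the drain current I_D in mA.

V_GS = V_G − V_S = 3.99 − 1.97 = 2.02 V; V_DS = V_D − V_S = 6.36 − 1.97 = 4.39 V.
k_n = μ_nC_ox · (W/L) = 3 mA/V².
V_ov = V_GS − V_TN = 2.02 − 1.38 = 0.64 V.
Since V_DS = 4.39 V ≥ V_ov = 0.64 V, the device is in saturation.
I_D = ½ k_n V_ov² = 0.5 × 3 × 0.64² = 0.614 mA.

Saturation; I_D = 0.614 mA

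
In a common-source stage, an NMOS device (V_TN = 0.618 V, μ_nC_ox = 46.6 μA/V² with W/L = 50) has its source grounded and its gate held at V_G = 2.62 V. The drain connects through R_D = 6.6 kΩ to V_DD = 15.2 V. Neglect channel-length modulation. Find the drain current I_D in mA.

V_GS = V_G = 2.62 V, so V_ov = 2.62 − 0.618 = 2 V.
k_n = μ_nC_ox · (W/L) = 2.33 mA/V².
Assume saturation: I_D = ½ k_n V_ov² = 0.5 × 2.33 × 2² = 4.67 mA, giving V_DS = V_DD − I_D R_D = 15.2 − 4.67 × 6.6 = -15.6 V.
But -15.6 V < V_ov = 2 V, so the device is actually in triode.
In triode I_D = k_n[V_ov V_DS − ½ V_DS²] and I_D = (V_DD − V_DS)/R_D. Equating: 7.69 V_DS² − 31.79 V_DS + 15.2 = 0, giving V_DS = 0.552 V (the root below V_ov).
I_D = (15.2 − 0.552) / 6.6 = 2.22 mA.

I_D = 2.22 mA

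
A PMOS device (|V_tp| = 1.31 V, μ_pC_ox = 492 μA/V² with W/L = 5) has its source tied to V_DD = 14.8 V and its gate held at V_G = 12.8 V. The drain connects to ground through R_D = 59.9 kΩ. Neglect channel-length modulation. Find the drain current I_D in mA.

V_SG = V_DD − V_G = 14.8 − 12.8 = 2 V, so V_ov = 2 − 1.31 = 0.69 V.
k_p = μ_pC_ox · (W/L) = 2.46 mA/V².
Assume saturation: I_D = ½ k_p V_ov² = 0.5 × 2.46 × 0.69² = 0.586 mA, giving V_SD = V_DD − I_D R_D = 14.8 − 0.586 × 59.9 = -20.3 V.
But -20.3 V < V_ov = 0.69 V, so the device is actually in triode.
In triode I_D = k_p[V_ov V_SD − ½ V_SD²] and I_D = (V_DD − V_SD)/R_D. Equating: 73.7 V_SD² − 102.7 V_SD + 14.8 = 0, giving V_SD = 0.163 V (the root below V_ov).
I_D = (14.8 − 0.163) / 59.9 = 0.244 mA.

I_D = 0.244 mA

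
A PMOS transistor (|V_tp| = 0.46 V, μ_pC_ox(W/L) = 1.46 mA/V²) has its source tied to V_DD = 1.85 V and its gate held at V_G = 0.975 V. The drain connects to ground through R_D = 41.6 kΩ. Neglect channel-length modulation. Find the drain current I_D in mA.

V_SG = V_DD − V_G = 1.85 − 0.975 = 0.875 V, so V_ov = 0.875 − 0.46 = 0.415 V.
Assume saturation: I_D = ½ k_p V_ov² = 0.5 × 1.46 × 0.415² = 0.126 mA, giving V_SD = V_DD − I_D R_D = 1.85 − 0.126 × 41.6 = -3.38 V.
But -3.38 V < V_ov = 0.415 V, so the device is actually in triode.
In triode I_D = k_p[V_ov V_SD − ½ V_SD²] and I_D = (V_DD − V_SD)/R_D. Equating: 30.4 V_SD² − 26.21 V_SD + 1.85 = 0, giving V_SD = 0.0776 V (the root below V_ov).
I_D = (1.85 − 0.0776) / 41.6 = 0.0426 mA.

I_D = 0.0426 mA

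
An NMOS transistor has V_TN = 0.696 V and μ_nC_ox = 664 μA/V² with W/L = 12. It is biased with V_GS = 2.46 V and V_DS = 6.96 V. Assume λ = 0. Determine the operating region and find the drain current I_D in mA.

k_n = μ_nC_ox · (W/L) = 7.968 mA/V².
V_ov = V_GS − V_TN = 2.46 − 0.696 = 1.76 V.
Since V_DS = 6.96 V ≥ V_ov = 1.76 V, the device is in saturation.
I_D = ½ k_n V_ov² = 0.5 × 7.968 × 1.76² = 12.4 mA.

Saturation; I_D = 12.4 mA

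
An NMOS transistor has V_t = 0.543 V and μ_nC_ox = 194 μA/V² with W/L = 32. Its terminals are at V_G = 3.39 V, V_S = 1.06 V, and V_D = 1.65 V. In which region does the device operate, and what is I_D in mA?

V_GS = V_G − V_S = 3.39 − 1.06 = 2.33 V; V_DS = V_D − V_S = 1.65 − 1.06 = 0.59 V.
k_n = μ_nC_ox · (W/L) = 6.208 mA/V².
V_ov = V_GS − V_t = 2.33 − 0.543 = 1.79 V.
Since V_DS = 0.59 V < V_ov = 1.79 V, the device is in the triode region.
I_D = k_n [V_ov · V_DS − ½ V_DS²] = 6.208 × [1.79 × 0.59 − 0.5 × 0.59²] = 5.46 mA.

Triode; I_D = 5.46 mA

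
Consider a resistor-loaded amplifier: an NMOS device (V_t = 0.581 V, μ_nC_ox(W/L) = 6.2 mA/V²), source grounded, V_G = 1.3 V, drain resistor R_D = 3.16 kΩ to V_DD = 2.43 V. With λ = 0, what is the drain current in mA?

V_GS = V_G = 1.3 V, so V_ov = 1.3 − 0.581 = 0.719 V.
Assume saturation: I_D = ½ k_n V_ov² = 0.5 × 6.2 × 0.719² = 1.6 mA, giving V_DS = V_DD − I_D R_D = 2.43 − 1.6 × 3.16 = -2.63 V.
But -2.63 V < V_ov = 0.719 V, so the device is actually in triode.
In triode I_D = k_n[V_ov V_DS − ½ V_DS²] and I_D = (V_DD − V_DS)/R_D. Equating: 9.8 V_DS² − 15.09 V_DS + 2.43 = 0, giving V_DS = 0.183 V (the root below V_ov).
I_D = (2.43 − 0.183) / 3.16 = 0.711 mA.

I_D = 0.711 mA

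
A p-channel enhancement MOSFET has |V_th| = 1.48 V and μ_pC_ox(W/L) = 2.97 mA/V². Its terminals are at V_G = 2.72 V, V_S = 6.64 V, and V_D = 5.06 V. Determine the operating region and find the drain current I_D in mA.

V_SG = V_S − V_G = 6.64 − 2.72 = 3.92 V; V_SD = V_S − V_D = 6.64 − 5.06 = 1.58 V.
V_ov = V_SG − |V_th| = 3.92 − 1.48 = 2.44 V.
Since V_SD = 1.58 V < V_ov = 2.44 V, the device is in the triode region.
I_D = k_p [V_ov · V_SD − ½ V_SD²] = 2.97 × [2.44 × 1.58 − 0.5 × 1.58²] = 7.74 mA.

Triode; I_D = 7.74 mA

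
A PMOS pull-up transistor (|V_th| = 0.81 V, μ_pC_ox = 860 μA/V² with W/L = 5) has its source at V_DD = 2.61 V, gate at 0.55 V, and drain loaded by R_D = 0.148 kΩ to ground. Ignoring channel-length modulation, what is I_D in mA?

I_D = 3.36 mA

V_SG = V_DD − V_G = 2.61 − 0.55 = 2.06 V, so V_ov = 2.06 − 0.81 = 1.25 V.
k_p = μ_pC_ox · (W/L) = 4.3 mA/V².
Assume saturation: I_D = ½ k_p V_ov² = 0.5 × 4.3 × 1.25² = 3.36 mA, giving V_SD = V_DD − I_D R_D = 2.61 − 3.36 × 0.148 = 2.11 V.
V_SD = 2.11 V ≥ V_ov = 1.25 V, confirming saturation.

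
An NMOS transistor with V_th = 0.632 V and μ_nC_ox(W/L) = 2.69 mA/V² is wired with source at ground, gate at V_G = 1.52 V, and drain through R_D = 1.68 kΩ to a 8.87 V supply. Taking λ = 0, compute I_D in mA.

V_GS = V_G = 1.52 V, so V_ov = 1.52 − 0.632 = 0.888 V.
Assume saturation: I_D = ½ k_n V_ov² = 0.5 × 2.69 × 0.888² = 1.06 mA, giving V_DS = V_DD − I_D R_D = 8.87 − 1.06 × 1.68 = 7.09 V.
V_DS = 7.09 V ≥ V_ov = 0.888 V, confirming saturation.

I_D = 1.06 mA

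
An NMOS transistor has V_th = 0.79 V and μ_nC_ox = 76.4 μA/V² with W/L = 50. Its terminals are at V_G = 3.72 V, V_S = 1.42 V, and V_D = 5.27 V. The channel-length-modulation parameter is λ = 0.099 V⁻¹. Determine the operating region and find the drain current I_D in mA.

Saturation; I_D = 6.01 mA

V_GS = V_G − V_S = 3.72 − 1.42 = 2.3 V; V_DS = V_D − V_S = 5.27 − 1.42 = 3.85 V.
k_n = μ_nC_ox · (W/L) = 3.82 mA/V².
V_ov = V_GS − V_th = 2.3 − 0.79 = 1.51 V.
Since V_DS = 3.85 V ≥ V_ov = 1.51 V, the device is in saturation.
I_D = ½ k_n V_ov² (1 + λ V_DS) = 0.5 × 3.82 × 1.51² × (1 + 0.099 × 3.85) = 6.01 mA.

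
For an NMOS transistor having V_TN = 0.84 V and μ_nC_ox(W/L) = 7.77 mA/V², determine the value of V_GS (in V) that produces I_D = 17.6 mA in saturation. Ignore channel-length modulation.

V_GS = 2.97 V

In saturation I_D = ½ k_n (V_GS − V_TN)², so V_GS − V_TN = √(2 I_D / k_n) = √(2 × 17.6 / 7.77) = 2.13 V.
V_GS = 0.84 + 2.13 = 2.97 V.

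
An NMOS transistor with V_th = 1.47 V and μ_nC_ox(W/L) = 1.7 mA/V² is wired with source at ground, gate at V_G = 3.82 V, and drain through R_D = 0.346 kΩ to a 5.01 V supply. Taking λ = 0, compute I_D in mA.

I_D = 4.69 mA

V_GS = V_G = 3.82 V, so V_ov = 3.82 − 1.47 = 2.35 V.
Assume saturation: I_D = ½ k_n V_ov² = 0.5 × 1.7 × 2.35² = 4.69 mA, giving V_DS = V_DD − I_D R_D = 5.01 − 4.69 × 0.346 = 3.39 V.
V_DS = 3.39 V ≥ V_ov = 2.35 V, confirming saturation.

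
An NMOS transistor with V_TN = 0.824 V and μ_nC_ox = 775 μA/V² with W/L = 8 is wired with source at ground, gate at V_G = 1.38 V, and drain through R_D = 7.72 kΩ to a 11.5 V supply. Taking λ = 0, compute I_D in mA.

I_D = 0.958 mA

V_GS = V_G = 1.38 V, so V_ov = 1.38 − 0.824 = 0.556 V.
k_n = μ_nC_ox · (W/L) = 6.2 mA/V².
Assume saturation: I_D = ½ k_n V_ov² = 0.5 × 6.2 × 0.556² = 0.958 mA, giving V_DS = V_DD − I_D R_D = 11.5 − 0.958 × 7.72 = 4.1 V.
V_DS = 4.1 V ≥ V_ov = 0.556 V, confirming saturation.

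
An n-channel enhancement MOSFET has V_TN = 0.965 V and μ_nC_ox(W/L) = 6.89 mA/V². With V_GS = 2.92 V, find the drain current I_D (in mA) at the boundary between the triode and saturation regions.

At the boundary V_DS = V_ov = V_GS − V_TN = 2.92 − 0.965 = 1.96 V.
I_D = ½ k_n V_ov² = 0.5 × 6.89 × 1.96² = 13.2 mA.

I_D = 13.2 mA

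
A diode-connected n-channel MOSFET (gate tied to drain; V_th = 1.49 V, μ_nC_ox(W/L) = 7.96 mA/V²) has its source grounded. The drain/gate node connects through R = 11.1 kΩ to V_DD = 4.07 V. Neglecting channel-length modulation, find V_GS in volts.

With gate tied to drain, V_GS = V_DS ≥ V_GS − V_th, so the device is in saturation.
KCL at the drain: ½ k_n (V_GS − V_th)² = (V_DD − V_GS)/R.
Let x = V_GS − 1.49. Then 44.2 x² + x − 2.58 = 0, giving x = 0.231 V (positive root), so V_GS = 1.72 V.
I_D = (V_DD − V_GS)/R = (4.07 − 1.72) / 11.1 = 0.212 mA.

V_GS = 1.72 V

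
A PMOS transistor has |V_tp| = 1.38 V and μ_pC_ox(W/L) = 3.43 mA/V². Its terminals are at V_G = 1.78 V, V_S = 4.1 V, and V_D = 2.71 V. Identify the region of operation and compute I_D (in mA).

V_SG = V_S − V_G = 4.1 − 1.78 = 2.32 V; V_SD = V_S − V_D = 4.1 − 2.71 = 1.39 V.
V_ov = V_SG − |V_tp| = 2.32 − 1.38 = 0.94 V.
Since V_SD = 1.39 V ≥ V_ov = 0.94 V, the device is in saturation.
I_D = ½ k_p V_ov² = 0.5 × 3.43 × 0.94² = 1.52 mA.

Saturation; I_D = 1.52 mA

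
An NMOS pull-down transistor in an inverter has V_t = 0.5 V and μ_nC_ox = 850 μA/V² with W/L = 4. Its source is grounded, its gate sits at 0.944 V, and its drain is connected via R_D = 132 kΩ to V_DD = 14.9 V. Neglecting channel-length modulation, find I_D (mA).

V_GS = V_G = 0.944 V, so V_ov = 0.944 − 0.5 = 0.444 V.
k_n = μ_nC_ox · (W/L) = 3.4 mA/V².
Assume saturation: I_D = ½ k_n V_ov² = 0.5 × 3.4 × 0.444² = 0.335 mA, giving V_DS = V_DD − I_D R_D = 14.9 − 0.335 × 132 = -29.3 V.
But -29.3 V < V_ov = 0.444 V, so the device is actually in triode.
In triode I_D = k_n[V_ov V_DS − ½ V_DS²] and I_D = (V_DD − V_DS)/R_D. Equating: 224 V_DS² − 200.3 V_DS + 14.9 = 0, giving V_DS = 0.0819 V (the root below V_ov).
I_D = (14.9 − 0.0819) / 132 = 0.112 mA.

I_D = 0.112 mA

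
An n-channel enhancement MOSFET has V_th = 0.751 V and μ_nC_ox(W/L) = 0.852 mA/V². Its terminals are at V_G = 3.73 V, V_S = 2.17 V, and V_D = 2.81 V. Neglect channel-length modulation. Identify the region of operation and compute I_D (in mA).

Triode; I_D = 0.267 mA

V_GS = V_G − V_S = 3.73 − 2.17 = 1.56 V; V_DS = V_D − V_S = 2.81 − 2.17 = 0.64 V.
V_ov = V_GS − V_th = 1.56 − 0.751 = 0.809 V.
Since V_DS = 0.64 V < V_ov = 0.809 V, the device is in the triode region.
I_D = k_n [V_ov · V_DS − ½ V_DS²] = 0.852 × [0.809 × 0.64 − 0.5 × 0.64²] = 0.267 mA.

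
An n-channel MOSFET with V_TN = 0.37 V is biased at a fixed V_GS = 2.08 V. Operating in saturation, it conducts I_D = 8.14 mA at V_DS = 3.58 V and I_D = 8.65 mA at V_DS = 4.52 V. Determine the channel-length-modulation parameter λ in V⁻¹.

λ = 0.0875 V⁻¹

With V_GS fixed, I_D ∝ (1 + λ V_DS) in saturation, so I_D2/I_D1 = (1 + λ V_DS2)/(1 + λ V_DS1).
8.65/8.14 = 1.063 = (1 + 4.52 λ)/(1 + 3.58 λ).
Solving: λ (I_D1 V_DS2 − I_D2 V_DS1) = I_D2 − I_D1, so λ = (8.65 − 8.14) / (8.14 × 4.52 − 8.65 × 3.58) = 0.51 / 5.83 = 0.0875 V⁻¹.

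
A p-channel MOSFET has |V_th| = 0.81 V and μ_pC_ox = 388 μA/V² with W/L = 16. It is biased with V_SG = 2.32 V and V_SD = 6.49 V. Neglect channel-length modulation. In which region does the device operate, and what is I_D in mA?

Saturation; I_D = 7.08 mA

k_p = μ_pC_ox · (W/L) = 6.208 mA/V².
V_ov = V_SG − |V_th| = 2.32 − 0.81 = 1.51 V.
Since V_SD = 6.49 V ≥ V_ov = 1.51 V, the device is in saturation.
I_D = ½ k_p V_ov² = 0.5 × 6.208 × 1.51² = 7.08 mA.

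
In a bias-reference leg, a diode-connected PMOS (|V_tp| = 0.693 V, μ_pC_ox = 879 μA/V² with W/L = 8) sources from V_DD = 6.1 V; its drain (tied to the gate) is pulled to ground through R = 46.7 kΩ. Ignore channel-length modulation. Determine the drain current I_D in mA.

With gate tied to drain, V_SG = V_SD ≥ V_SG − |V_tp|, so the device is in saturation.
k_p = μ_pC_ox · (W/L) = 7.032 mA/V².
KCL at the drain: ½ k_p (V_SG − |V_tp|)² = (V_DD − V_SG)/R.
Let x = V_SG − 0.693. Then 164 x² + x − 5.407 = 0, giving x = 0.178 V (positive root), so V_SG = 0.871 V.
I_D = (V_DD − V_SG)/R = (6.1 − 0.871) / 46.7 = 0.112 mA.

I_D = 0.112 mA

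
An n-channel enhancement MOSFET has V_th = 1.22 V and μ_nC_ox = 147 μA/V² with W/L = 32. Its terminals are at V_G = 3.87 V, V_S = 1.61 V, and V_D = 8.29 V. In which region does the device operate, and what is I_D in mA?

V_GS = V_G − V_S = 3.87 − 1.61 = 2.26 V; V_DS = V_D − V_S = 8.29 − 1.61 = 6.68 V.
k_n = μ_nC_ox · (W/L) = 4.704 mA/V².
V_ov = V_GS − V_th = 2.26 − 1.22 = 1.04 V.
Since V_DS = 6.68 V ≥ V_ov = 1.04 V, the device is in saturation.
I_D = ½ k_n V_ov² = 0.5 × 4.704 × 1.04² = 2.54 mA.

Saturation; I_D = 2.54 mA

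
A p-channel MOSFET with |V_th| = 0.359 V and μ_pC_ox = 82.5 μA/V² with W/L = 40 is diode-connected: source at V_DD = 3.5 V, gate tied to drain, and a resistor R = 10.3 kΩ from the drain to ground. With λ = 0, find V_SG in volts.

V_SG = 0.760 V

With gate tied to drain, V_SG = V_SD ≥ V_SG − |V_th|, so the device is in saturation.
k_p = μ_pC_ox · (W/L) = 3.3 mA/V².
KCL at the drain: ½ k_p (V_SG − |V_th|)² = (V_DD − V_SG)/R.
Let x = V_SG − 0.359. Then 17 x² + x − 3.141 = 0, giving x = 0.401 V (positive root), so V_SG = 0.76 V.
I_D = (V_DD − V_SG)/R = (3.5 − 0.76) / 10.3 = 0.266 mA.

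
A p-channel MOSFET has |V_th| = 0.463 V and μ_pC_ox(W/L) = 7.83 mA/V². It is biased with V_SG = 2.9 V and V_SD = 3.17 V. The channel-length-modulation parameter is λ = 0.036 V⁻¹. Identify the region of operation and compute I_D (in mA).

Saturation; I_D = 25.9 mA

V_ov = V_SG − |V_th| = 2.9 − 0.463 = 2.44 V.
Since V_SD = 3.17 V ≥ V_ov = 2.44 V, the device is in saturation.
I_D = ½ k_p V_ov² (1 + λ V_SD) = 0.5 × 7.83 × 2.44² × (1 + 0.036 × 3.17) = 25.9 mA.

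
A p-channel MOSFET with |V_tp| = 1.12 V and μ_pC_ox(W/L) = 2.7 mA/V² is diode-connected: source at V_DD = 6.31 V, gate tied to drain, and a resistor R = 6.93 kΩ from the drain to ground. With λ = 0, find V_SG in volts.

V_SG = 1.81 V

With gate tied to drain, V_SG = V_SD ≥ V_SG − |V_tp|, so the device is in saturation.
KCL at the drain: ½ k_p (V_SG − |V_tp|)² = (V_DD − V_SG)/R.
Let x = V_SG − 1.12. Then 9.36 x² + x − 5.19 = 0, giving x = 0.693 V (positive root), so V_SG = 1.81 V.
I_D = (V_DD − V_SG)/R = (6.31 − 1.81) / 6.93 = 0.649 mA.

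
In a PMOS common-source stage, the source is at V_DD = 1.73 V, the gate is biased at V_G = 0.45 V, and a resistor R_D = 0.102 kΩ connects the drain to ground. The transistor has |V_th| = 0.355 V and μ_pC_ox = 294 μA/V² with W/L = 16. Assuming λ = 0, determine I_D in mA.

I_D = 2.01 mA

V_SG = V_DD − V_G = 1.73 − 0.45 = 1.28 V, so V_ov = 1.28 − 0.355 = 0.925 V.
k_p = μ_pC_ox · (W/L) = 4.704 mA/V².
Assume saturation: I_D = ½ k_p V_ov² = 0.5 × 4.704 × 0.925² = 2.01 mA, giving V_SD = V_DD − I_D R_D = 1.73 − 2.01 × 0.102 = 1.52 V.
V_SD = 1.52 V ≥ V_ov = 0.925 V, confirming saturation.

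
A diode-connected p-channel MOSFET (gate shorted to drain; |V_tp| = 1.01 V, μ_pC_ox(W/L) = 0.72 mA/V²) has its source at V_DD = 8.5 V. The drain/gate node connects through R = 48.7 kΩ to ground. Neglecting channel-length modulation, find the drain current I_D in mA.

I_D = 0.141 mA

With gate tied to drain, V_SG = V_SD ≥ V_SG − |V_tp|, so the device is in saturation.
KCL at the drain: ½ k_p (V_SG − |V_tp|)² = (V_DD − V_SG)/R.
Let x = V_SG − 1.01. Then 17.5 x² + x − 7.49 = 0, giving x = 0.626 V (positive root), so V_SG = 1.64 V.
I_D = (V_DD − V_SG)/R = (8.5 − 1.64) / 48.7 = 0.141 mA.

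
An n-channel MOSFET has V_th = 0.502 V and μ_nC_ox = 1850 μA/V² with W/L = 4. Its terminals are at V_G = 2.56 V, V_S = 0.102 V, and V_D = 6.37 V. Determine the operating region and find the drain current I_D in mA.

V_GS = V_G − V_S = 2.56 − 0.102 = 2.46 V; V_DS = V_D − V_S = 6.37 − 0.102 = 6.27 V.
k_n = μ_nC_ox · (W/L) = 7.4 mA/V².
V_ov = V_GS − V_th = 2.46 − 0.502 = 1.96 V.
Since V_DS = 6.27 V ≥ V_ov = 1.96 V, the device is in saturation.
I_D = ½ k_n V_ov² = 0.5 × 7.4 × 1.96² = 14.2 mA.

Saturation; I_D = 14.2 mA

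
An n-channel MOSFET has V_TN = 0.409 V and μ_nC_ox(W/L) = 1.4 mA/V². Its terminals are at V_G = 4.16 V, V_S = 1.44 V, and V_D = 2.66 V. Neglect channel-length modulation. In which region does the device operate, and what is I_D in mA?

V_GS = V_G − V_S = 4.16 − 1.44 = 2.72 V; V_DS = V_D − V_S = 2.66 − 1.44 = 1.22 V.
V_ov = V_GS − V_TN = 2.72 − 0.409 = 2.31 V.
Since V_DS = 1.22 V < V_ov = 2.31 V, the device is in the triode region.
I_D = k_n [V_ov · V_DS − ½ V_DS²] = 1.4 × [2.31 × 1.22 − 0.5 × 1.22²] = 2.91 mA.

Triode; I_D = 2.91 mA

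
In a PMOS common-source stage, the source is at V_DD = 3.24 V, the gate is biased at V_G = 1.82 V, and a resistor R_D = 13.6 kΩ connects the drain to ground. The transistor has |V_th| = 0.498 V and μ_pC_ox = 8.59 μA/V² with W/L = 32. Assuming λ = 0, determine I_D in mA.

I_D = 0.117 mA

V_SG = V_DD − V_G = 3.24 − 1.82 = 1.42 V, so V_ov = 1.42 − 0.498 = 0.922 V.
k_p = μ_pC_ox · (W/L) = 0.2749 mA/V².
Assume saturation: I_D = ½ k_p V_ov² = 0.5 × 0.2749 × 0.922² = 0.117 mA, giving V_SD = V_DD − I_D R_D = 3.24 − 0.117 × 13.6 = 1.65 V.
V_SD = 1.65 V ≥ V_ov = 0.922 V, confirming saturation.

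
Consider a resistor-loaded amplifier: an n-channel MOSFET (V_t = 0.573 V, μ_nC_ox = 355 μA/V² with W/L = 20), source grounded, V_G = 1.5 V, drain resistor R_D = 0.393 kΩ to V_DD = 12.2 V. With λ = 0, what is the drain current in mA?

V_GS = V_G = 1.5 V, so V_ov = 1.5 − 0.573 = 0.927 V.
k_n = μ_nC_ox · (W/L) = 7.1 mA/V².
Assume saturation: I_D = ½ k_n V_ov² = 0.5 × 7.1 × 0.927² = 3.05 mA, giving V_DS = V_DD − I_D R_D = 12.2 − 3.05 × 0.393 = 11 V.
V_DS = 11 V ≥ V_ov = 0.927 V, confirming saturation.

I_D = 3.05 mA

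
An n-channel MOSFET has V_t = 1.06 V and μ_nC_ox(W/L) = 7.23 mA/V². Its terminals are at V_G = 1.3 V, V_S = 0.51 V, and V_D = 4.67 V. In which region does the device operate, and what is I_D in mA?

V_GS = V_G − V_S = 1.3 − 0.51 = 0.79 V; V_DS = V_D − V_S = 4.67 − 0.51 = 4.16 V.
V_GS = 0.79 V < V_t = 1.06 V, so the transistor is in cutoff.

Cutoff; I_D = 0 mA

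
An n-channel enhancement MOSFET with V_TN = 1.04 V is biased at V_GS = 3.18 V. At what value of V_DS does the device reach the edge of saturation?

The boundary between triode and saturation is V_DS = V_GS − V_TN = V_ov.
V_ov = 3.18 − 1.04 = 2.14 V.

V_DS,sat = 2.14 V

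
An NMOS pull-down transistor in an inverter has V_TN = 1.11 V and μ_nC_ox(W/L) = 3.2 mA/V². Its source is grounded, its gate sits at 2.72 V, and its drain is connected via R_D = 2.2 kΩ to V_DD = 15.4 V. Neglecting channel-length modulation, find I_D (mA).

V_GS = V_G = 2.72 V, so V_ov = 2.72 − 1.11 = 1.61 V.
Assume saturation: I_D = ½ k_n V_ov² = 0.5 × 3.2 × 1.61² = 4.15 mA, giving V_DS = V_DD − I_D R_D = 15.4 − 4.15 × 2.2 = 6.28 V.
V_DS = 6.28 V ≥ V_ov = 1.61 V, confirming saturation.

I_D = 4.15 mA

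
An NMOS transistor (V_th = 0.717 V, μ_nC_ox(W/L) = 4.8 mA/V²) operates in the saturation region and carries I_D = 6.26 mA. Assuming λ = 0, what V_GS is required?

V_GS = 2.33 V

In saturation I_D = ½ k_n (V_GS − V_th)², so V_GS − V_th = √(2 I_D / k_n) = √(2 × 6.26 / 4.8) = 1.62 V.
V_GS = 0.717 + 1.62 = 2.33 V.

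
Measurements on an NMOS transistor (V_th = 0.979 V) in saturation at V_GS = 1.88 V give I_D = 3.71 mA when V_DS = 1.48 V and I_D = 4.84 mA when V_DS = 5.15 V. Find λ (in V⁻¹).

λ = 0.0946 V⁻¹

With V_GS fixed, I_D ∝ (1 + λ V_DS) in saturation, so I_D2/I_D1 = (1 + λ V_DS2)/(1 + λ V_DS1).
4.84/3.71 = 1.305 = (1 + 5.15 λ)/(1 + 1.48 λ).
Solving: λ (I_D1 V_DS2 − I_D2 V_DS1) = I_D2 − I_D1, so λ = (4.84 − 3.71) / (3.71 × 5.15 − 4.84 × 1.48) = 1.13 / 11.9 = 0.0946 V⁻¹.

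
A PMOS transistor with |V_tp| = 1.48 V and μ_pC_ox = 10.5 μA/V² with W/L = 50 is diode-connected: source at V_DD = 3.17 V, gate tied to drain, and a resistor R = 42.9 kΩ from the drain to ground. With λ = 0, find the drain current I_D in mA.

I_D = 0.0313 mA

With gate tied to drain, V_SG = V_SD ≥ V_SG − |V_tp|, so the device is in saturation.
k_p = μ_pC_ox · (W/L) = 0.525 mA/V².
KCL at the drain: ½ k_p (V_SG − |V_tp|)² = (V_DD − V_SG)/R.
Let x = V_SG − 1.48. Then 11.3 x² + x − 1.69 = 0, giving x = 0.346 V (positive root), so V_SG = 1.83 V.
I_D = (V_DD − V_SG)/R = (3.17 − 1.83) / 42.9 = 0.0313 mA.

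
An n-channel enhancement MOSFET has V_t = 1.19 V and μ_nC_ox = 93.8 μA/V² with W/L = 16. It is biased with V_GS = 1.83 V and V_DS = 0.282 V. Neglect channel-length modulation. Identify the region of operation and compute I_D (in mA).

Triode; I_D = 0.211 mA

k_n = μ_nC_ox · (W/L) = 1.501 mA/V².
V_ov = V_GS − V_t = 1.83 − 1.19 = 0.64 V.
Since V_DS = 0.282 V < V_ov = 0.64 V, the device is in the triode region.
I_D = k_n [V_ov · V_DS − ½ V_DS²] = 1.501 × [0.64 × 0.282 − 0.5 × 0.282²] = 0.211 mA.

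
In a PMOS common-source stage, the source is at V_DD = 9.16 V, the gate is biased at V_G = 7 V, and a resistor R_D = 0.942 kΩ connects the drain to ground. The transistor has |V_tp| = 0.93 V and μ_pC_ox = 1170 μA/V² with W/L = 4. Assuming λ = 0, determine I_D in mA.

I_D = 3.54 mA

V_SG = V_DD − V_G = 9.16 − 7 = 2.16 V, so V_ov = 2.16 − 0.93 = 1.23 V.
k_p = μ_pC_ox · (W/L) = 4.68 mA/V².
Assume saturation: I_D = ½ k_p V_ov² = 0.5 × 4.68 × 1.23² = 3.54 mA, giving V_SD = V_DD − I_D R_D = 9.16 − 3.54 × 0.942 = 5.83 V.
V_SD = 5.83 V ≥ V_ov = 1.23 V, confirming saturation.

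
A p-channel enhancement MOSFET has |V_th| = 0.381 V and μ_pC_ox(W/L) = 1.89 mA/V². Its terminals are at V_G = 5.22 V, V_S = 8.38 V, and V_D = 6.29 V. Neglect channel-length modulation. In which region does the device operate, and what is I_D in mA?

V_SG = V_S − V_G = 8.38 − 5.22 = 3.16 V; V_SD = V_S − V_D = 8.38 − 6.29 = 2.09 V.
V_ov = V_SG − |V_th| = 3.16 − 0.381 = 2.78 V.
Since V_SD = 2.09 V < V_ov = 2.78 V, the device is in the triode region.
I_D = k_p [V_ov · V_SD − ½ V_SD²] = 1.89 × [2.78 × 2.09 − 0.5 × 2.09²] = 6.85 mA.

Triode; I_D = 6.85 mA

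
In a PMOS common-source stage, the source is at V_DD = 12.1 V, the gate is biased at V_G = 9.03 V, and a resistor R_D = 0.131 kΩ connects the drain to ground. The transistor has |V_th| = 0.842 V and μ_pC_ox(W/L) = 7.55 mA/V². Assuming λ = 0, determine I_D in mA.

V_SG = V_DD − V_G = 12.1 − 9.03 = 3.07 V, so V_ov = 3.07 − 0.842 = 2.23 V.
Assume saturation: I_D = ½ k_p V_ov² = 0.5 × 7.55 × 2.23² = 18.7 mA, giving V_SD = V_DD − I_D R_D = 12.1 − 18.7 × 0.131 = 9.65 V.
V_SD = 9.65 V ≥ V_ov = 2.23 V, confirming saturation.

I_D = 18.7 mA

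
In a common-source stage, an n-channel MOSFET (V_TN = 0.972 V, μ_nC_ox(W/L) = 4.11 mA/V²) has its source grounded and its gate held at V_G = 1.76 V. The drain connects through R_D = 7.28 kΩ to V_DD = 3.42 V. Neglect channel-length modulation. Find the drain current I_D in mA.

I_D = 0.449 mA

V_GS = V_G = 1.76 V, so V_ov = 1.76 − 0.972 = 0.788 V.
Assume saturation: I_D = ½ k_n V_ov² = 0.5 × 4.11 × 0.788² = 1.28 mA, giving V_DS = V_DD − I_D R_D = 3.42 − 1.28 × 7.28 = -5.87 V.
But -5.87 V < V_ov = 0.788 V, so the device is actually in triode.
In triode I_D = k_n[V_ov V_DS − ½ V_DS²] and I_D = (V_DD − V_DS)/R_D. Equating: 15 V_DS² − 24.58 V_DS + 3.42 = 0, giving V_DS = 0.153 V (the root below V_ov).
I_D = (3.42 − 0.153) / 7.28 = 0.449 mA.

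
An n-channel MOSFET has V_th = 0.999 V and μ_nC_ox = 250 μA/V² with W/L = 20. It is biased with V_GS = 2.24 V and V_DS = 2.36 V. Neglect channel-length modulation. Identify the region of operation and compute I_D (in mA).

Saturation; I_D = 3.85 mA

k_n = μ_nC_ox · (W/L) = 5 mA/V².
V_ov = V_GS − V_th = 2.24 − 0.999 = 1.24 V.
Since V_DS = 2.36 V ≥ V_ov = 1.24 V, the device is in saturation.
I_D = ½ k_n V_ov² = 0.5 × 5 × 1.24² = 3.85 mA.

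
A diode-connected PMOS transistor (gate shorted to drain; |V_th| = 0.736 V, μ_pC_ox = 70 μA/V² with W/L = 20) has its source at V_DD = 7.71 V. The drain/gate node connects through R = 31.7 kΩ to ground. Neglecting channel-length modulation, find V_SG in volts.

V_SG = 1.27 V

With gate tied to drain, V_SG = V_SD ≥ V_SG − |V_th|, so the device is in saturation.
k_p = μ_pC_ox · (W/L) = 1.4 mA/V².
KCL at the drain: ½ k_p (V_SG − |V_th|)² = (V_DD − V_SG)/R.
Let x = V_SG − 0.736. Then 22.2 x² + x − 6.974 = 0, giving x = 0.539 V (positive root), so V_SG = 1.27 V.
I_D = (V_DD − V_SG)/R = (7.71 − 1.27) / 31.7 = 0.203 mA.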